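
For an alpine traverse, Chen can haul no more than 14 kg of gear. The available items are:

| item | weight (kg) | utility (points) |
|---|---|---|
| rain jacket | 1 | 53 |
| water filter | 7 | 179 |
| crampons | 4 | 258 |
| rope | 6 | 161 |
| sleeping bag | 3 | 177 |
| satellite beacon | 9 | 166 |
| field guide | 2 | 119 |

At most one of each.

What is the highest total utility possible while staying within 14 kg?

649

Greedy by ratio would take rain jacket + crampons + sleeping bag + field guide: 10 kg used, total 607.
Replace field guide with rope: the trade gains 42 net, giving 649 at 14 kg.
No other feasible combination exceeds 649.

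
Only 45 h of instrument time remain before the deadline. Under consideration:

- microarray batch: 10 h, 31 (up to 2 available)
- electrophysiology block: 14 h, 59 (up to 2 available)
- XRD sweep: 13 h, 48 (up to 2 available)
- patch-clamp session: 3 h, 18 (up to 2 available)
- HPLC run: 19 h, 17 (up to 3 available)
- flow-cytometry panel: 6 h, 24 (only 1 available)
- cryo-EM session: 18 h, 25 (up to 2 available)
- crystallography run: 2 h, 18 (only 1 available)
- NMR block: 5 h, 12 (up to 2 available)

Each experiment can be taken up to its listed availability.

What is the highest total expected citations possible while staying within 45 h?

Ranking by ratio (expected citations/h): crystallography run 9.00, patch-clamp session 6.00, electrophysiology block 4.21.
Best packing: 2×electrophysiology block + 2×patch-clamp session + flow-cytometry panel + crystallography run — 42 h, 196 total.

196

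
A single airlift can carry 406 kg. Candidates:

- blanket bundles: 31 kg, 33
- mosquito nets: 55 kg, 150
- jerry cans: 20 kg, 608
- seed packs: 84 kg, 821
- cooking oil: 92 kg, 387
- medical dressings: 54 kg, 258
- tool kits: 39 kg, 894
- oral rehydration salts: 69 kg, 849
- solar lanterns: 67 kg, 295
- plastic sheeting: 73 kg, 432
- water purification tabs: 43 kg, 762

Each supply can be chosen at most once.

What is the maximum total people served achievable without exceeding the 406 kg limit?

4661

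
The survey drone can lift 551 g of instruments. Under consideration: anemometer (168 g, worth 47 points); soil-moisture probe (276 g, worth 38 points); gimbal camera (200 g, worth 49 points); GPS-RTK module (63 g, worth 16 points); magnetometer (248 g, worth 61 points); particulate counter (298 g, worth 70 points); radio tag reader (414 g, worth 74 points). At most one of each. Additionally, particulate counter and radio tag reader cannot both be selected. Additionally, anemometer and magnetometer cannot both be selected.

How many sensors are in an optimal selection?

3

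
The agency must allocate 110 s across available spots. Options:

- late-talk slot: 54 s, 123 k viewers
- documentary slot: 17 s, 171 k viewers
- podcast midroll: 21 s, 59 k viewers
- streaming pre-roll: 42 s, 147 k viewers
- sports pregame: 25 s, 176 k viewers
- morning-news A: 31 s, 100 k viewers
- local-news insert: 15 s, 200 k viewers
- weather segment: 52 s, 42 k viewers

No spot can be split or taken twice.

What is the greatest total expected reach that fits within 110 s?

706

Filling by ratio: documentary slot + streaming pre-roll + sports pregame + local-news insert for 694, with 11 s left unused.
Dropping streaming pre-roll frees 42 s; slotting in podcast midroll + morning-news A (52 s) lifts the total to 706 at 109 s.
Every other selection either busts 110 s or fails to beat 706.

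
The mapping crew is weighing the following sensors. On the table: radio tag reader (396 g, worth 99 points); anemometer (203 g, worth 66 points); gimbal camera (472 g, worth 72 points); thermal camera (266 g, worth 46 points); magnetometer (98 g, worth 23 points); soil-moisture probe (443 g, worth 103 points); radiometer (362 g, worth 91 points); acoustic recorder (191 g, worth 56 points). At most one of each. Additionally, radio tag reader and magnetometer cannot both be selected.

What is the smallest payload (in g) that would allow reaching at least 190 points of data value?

744

Look for the lowest-payload combination reaching 190.
anemometer + magnetometer + soil-moisture probe: 192 data value at 744 g.
Below 744 g the best achievable stays under 190.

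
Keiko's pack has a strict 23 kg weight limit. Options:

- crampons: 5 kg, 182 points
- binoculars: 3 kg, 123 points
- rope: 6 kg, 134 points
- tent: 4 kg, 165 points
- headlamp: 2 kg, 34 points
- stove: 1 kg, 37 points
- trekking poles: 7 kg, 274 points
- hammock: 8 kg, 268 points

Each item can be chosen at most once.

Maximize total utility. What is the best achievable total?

By utility per kg: tent 41.25, binoculars 41.00, trekking poles 39.14 lead.
The ratio heuristic lands on crampons + binoculars + tent + headlamp + stove + trekking poles (815) but leaves 1 kg idle.
The 7 kg tied up in crampons and headlamp is better spent on hammock — total rises to 867 (23 kg).

867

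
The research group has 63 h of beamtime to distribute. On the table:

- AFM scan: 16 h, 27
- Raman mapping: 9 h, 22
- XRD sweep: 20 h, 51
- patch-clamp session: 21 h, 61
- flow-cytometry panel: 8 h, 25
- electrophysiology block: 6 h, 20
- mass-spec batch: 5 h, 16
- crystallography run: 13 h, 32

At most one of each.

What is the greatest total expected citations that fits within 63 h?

176

Density check — electrophysiology block 3.33, mass-spec batch 3.20, flow-cytometry panel 3.12 are the best per h.
The ratio heuristic lands on XRD sweep + patch-clamp session + flow-cytometry panel + electrophysiology block + mass-spec batch (173) but leaves 3 h idle.
The 20 h tied up in XRD sweep is better spent on Raman mapping + crystallography run — total rises to 176 (62 h).
Runner-up Raman mapping + XRD sweep + patch-clamp session + flow-cytometry panel + mass-spec batch tops out at 175.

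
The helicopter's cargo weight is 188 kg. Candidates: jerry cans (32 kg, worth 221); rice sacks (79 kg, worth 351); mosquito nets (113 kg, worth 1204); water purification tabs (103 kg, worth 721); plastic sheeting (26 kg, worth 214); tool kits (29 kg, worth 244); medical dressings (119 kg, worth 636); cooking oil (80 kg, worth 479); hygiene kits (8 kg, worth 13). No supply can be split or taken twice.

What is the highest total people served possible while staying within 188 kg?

1682

Taking the top-ratio supplies first gives mosquito nets + plastic sheeting + tool kits + hygiene kits for 1675 (176 kg).
Dropping plastic sheeting frees 26 kg; slotting in jerry cans (32 kg) lifts the total to 1682 at 182 kg.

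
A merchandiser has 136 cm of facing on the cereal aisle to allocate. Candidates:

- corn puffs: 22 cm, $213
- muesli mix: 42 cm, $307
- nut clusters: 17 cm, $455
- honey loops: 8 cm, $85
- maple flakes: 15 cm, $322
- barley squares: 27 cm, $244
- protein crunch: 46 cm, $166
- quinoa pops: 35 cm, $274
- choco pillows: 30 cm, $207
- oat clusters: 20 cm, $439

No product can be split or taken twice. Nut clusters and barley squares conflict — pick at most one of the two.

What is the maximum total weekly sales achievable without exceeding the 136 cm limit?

1821

Corn puffs + muesli mix + nut clusters + honey loops + maple flakes + oat clusters uses 124 of the 136 cm and totals 1821.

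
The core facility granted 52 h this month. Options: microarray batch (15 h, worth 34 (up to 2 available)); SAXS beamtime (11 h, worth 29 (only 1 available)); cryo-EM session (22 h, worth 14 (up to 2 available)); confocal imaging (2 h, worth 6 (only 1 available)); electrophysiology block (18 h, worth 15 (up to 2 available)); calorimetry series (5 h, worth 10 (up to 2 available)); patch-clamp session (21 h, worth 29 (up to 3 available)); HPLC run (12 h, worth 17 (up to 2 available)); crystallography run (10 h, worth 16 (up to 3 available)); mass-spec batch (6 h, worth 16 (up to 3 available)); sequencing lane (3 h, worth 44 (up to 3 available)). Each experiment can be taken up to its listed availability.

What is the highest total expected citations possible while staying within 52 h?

237

Greedy by ratio would take SAXS beamtime + confocal imaging + 2×calorimetry series + 3×mass-spec batch + 3×sequencing lane: 50 h used, total 235.
Dropping confocal imaging and calorimetry series and mass-spec batch frees 13 h; slotting in microarray batch (15 h) lifts the total to 237 at 52 h.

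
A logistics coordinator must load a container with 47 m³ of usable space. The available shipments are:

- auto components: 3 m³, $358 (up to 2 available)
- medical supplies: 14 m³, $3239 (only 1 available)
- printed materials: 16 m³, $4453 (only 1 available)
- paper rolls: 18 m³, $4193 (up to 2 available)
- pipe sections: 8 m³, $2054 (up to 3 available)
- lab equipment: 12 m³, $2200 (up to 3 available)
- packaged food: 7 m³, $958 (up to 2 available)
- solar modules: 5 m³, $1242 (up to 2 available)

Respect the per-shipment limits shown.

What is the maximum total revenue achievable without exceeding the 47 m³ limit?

By revenue per m³: printed materials 278.31, pipe sections 256.75, solar modules 248.40 lead.
The ratio heuristic lands on printed materials + 3×pipe sections + solar modules (11857) but leaves 2 m³ idle.
Replace 2×pipe sections with paper rolls: the trade gains 85 net, giving 11942 at 47 m³.
Every other selection either busts 47 m³ or exceeds an availability limit or fails to beat 11942.

11942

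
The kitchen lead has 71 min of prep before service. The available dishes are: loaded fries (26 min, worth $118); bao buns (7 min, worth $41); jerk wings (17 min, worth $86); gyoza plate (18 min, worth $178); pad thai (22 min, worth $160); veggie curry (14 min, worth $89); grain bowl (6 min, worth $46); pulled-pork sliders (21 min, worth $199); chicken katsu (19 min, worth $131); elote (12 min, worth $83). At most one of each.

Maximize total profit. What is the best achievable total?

By profit per min: gyoza plate 9.89, pulled-pork sliders 9.48, grain bowl 7.67, pad thai 7.27 lead.
A density-first pass picks gyoza plate + pad thai + grain bowl + pulled-pork sliders — 583 at 67 min.
Dropping pad thai frees 22 min; slotting in bao buns + chicken katsu (26 min) lifts the total to 595 at 71 min.
That's the maximum — no swap from here does better than 595.

595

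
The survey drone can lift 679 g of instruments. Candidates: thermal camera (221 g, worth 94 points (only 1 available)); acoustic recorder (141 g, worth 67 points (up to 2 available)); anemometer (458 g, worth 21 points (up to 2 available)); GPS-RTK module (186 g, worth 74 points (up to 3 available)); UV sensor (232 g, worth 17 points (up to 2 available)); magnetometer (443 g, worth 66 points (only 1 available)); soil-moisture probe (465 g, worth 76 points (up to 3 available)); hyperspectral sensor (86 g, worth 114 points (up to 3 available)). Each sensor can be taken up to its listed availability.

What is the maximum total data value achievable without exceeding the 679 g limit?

510

Density check — hyperspectral sensor 1.33, acoustic recorder 0.48, thermal camera 0.43, GPS-RTK module 0.40 are the best per g.
Taking the top-ratio sensors first gives 2×acoustic recorder + 3×hyperspectral sensor for 476 (540 g).
The 282 g tied up in 2×acoustic recorder is better spent on thermal camera + GPS-RTK module — total rises to 510 (665 g).
Nothing else within 679 g beats 510.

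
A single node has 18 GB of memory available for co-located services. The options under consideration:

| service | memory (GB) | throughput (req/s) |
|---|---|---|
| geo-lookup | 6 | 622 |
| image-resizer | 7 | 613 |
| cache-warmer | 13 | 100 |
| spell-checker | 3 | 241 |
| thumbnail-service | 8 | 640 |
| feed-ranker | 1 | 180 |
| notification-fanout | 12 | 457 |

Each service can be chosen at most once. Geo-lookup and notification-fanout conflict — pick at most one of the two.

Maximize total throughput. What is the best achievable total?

Taking the top-ratio services first gives geo-lookup + image-resizer + spell-checker + feed-ranker for 1656 (17 GB).
Replace image-resizer with thumbnail-service: the trade gains 27 net, giving 1683 at 18 GB.

1683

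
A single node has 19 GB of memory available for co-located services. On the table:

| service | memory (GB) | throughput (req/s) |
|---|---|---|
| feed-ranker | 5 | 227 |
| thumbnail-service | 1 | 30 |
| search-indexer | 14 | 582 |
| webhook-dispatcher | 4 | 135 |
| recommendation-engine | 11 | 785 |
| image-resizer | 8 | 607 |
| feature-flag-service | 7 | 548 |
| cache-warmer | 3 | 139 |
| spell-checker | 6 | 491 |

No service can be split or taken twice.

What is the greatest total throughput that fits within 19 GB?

1392

By throughput per GB: spell-checker 81.83, feature-flag-service 78.29, image-resizer 75.88 lead.
A density-first pass picks thumbnail-service + feature-flag-service + cache-warmer + spell-checker — 1208 at 17 GB.
But recommendation-engine + image-resizer fits in 19 GB and reaches 1392.
The closest alternative, thumbnail-service + recommendation-engine + feature-flag-service, reaches only 1363.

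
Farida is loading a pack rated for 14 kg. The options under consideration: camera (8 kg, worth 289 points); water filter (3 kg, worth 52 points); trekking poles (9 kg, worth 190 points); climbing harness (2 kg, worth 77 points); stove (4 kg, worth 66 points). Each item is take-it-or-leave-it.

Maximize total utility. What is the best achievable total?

Ranking by ratio (utility/kg): climbing harness 38.50, camera 36.12, trekking poles 21.11, water filter 17.33.
Taking the top-ratio items first gives camera + water filter + climbing harness for 418 (13 kg).
The 3 kg tied up in water filter is better spent on stove — total rises to 432 (14 kg).
An exhaustive check of the 32 subsets confirms 432.

432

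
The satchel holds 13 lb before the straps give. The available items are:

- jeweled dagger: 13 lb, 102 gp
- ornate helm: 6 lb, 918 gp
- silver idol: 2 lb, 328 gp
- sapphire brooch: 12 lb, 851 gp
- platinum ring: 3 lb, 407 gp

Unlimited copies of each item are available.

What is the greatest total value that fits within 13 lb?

2047

By value per lb: silver idol 164.00, ornate helm 153.00, platinum ring 135.67, sapphire brooch 70.92 lead.
Filling by ratio: 6×silver idol for 1968, with 1 lb left unused.
Dropping silver idol frees 2 lb; slotting in platinum ring (3 lb) lifts the total to 2047 at 13 lb.
Nothing else within 13 lb beats 2047.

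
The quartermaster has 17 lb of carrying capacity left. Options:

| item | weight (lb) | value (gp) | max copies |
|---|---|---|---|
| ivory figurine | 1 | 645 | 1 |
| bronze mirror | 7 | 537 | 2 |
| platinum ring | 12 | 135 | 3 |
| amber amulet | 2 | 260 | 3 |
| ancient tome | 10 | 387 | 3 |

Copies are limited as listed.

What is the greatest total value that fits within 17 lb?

Taking the top-ratio items first gives ivory figurine + bronze mirror + 3×amber amulet for 1962 (14 lb).
Dropping 2×amber amulet frees 4 lb; slotting in bronze mirror (7 lb) lifts the total to 1979 at 17 lb.
Nothing else within 17 lb beats 1979.

1979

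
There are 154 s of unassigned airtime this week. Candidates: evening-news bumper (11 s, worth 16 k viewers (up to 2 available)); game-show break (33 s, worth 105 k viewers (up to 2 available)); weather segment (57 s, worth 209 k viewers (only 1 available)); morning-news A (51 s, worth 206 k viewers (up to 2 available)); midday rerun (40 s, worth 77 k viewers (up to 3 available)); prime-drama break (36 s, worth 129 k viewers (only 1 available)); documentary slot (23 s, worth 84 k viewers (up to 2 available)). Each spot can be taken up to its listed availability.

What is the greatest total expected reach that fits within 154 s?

583

A density-first pass picks 2×morning-news A + 2×documentary slot — 580 at 148 s.
Replace morning-news A with weather segment: the trade gains 3 net, giving 583 at 154 s.
Every other selection either busts 154 s or exceeds an availability limit or fails to beat 583.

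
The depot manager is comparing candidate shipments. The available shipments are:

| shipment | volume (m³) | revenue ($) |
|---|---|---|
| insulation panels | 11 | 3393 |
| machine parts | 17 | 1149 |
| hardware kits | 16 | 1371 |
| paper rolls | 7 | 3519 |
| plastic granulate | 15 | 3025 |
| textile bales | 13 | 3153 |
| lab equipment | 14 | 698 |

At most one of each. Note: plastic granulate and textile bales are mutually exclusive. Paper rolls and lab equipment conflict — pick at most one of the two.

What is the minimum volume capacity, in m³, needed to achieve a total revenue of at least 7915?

31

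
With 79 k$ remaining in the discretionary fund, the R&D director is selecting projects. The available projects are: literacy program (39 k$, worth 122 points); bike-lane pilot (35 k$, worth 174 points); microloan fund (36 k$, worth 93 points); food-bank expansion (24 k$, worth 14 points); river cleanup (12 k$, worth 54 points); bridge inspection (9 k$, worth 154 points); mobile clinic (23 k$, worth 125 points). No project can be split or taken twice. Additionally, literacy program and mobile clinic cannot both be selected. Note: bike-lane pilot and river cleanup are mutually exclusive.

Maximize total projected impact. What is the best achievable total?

453

Best packing: bike-lane pilot + bridge inspection + mobile clinic — 67 k$, 453 total.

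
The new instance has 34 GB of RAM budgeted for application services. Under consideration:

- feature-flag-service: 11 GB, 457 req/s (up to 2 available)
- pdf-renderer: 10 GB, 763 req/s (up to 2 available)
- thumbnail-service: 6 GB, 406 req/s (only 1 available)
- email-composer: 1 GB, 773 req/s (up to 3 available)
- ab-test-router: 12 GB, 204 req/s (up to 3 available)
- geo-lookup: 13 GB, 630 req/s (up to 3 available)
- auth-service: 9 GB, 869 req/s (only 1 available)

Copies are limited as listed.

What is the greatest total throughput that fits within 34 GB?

4714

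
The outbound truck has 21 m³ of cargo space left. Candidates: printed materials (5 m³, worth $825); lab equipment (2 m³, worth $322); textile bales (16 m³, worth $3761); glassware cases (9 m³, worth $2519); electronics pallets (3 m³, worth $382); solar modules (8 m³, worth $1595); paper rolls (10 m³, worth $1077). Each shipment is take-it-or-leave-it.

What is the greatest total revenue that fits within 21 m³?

Taking the top-ratio shipments first gives lab equipment + glassware cases + solar modules for 4436 (19 m³).
Using the slack differently, printed materials + textile bales comes to 4586 at 21 m³.

4586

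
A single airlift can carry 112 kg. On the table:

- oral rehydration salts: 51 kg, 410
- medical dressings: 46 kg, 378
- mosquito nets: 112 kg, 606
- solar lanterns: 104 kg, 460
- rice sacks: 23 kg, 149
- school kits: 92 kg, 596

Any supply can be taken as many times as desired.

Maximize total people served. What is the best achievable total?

Filling by ratio: 2×medical dressings for 756, with 20 kg left unused.
Replace 2×medical dressings with 2×oral rehydration salts: the trade gains 64 net, giving 820 at 102 kg.
No other feasible combination exceeds 820.

820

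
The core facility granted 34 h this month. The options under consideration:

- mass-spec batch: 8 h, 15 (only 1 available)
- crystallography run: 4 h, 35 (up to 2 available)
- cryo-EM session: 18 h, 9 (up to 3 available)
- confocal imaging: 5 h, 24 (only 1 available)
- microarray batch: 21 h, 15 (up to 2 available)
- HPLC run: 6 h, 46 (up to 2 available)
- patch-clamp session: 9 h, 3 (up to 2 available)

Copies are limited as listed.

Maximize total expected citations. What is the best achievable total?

201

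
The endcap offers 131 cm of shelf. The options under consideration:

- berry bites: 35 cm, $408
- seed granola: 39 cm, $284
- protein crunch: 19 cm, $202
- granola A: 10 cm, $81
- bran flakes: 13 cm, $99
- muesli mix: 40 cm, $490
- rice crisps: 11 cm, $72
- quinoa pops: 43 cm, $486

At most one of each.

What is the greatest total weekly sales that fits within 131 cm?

Filling by ratio: berry bites + granola A + muesli mix + quinoa pops for 1465, with 3 cm left unused.
Dropping granola A frees 10 cm; slotting in bran flakes (13 cm) lifts the total to 1483 at 131 cm.
Runner-up berry bites + granola A + muesli mix + quinoa pops tops out at 1465.

1483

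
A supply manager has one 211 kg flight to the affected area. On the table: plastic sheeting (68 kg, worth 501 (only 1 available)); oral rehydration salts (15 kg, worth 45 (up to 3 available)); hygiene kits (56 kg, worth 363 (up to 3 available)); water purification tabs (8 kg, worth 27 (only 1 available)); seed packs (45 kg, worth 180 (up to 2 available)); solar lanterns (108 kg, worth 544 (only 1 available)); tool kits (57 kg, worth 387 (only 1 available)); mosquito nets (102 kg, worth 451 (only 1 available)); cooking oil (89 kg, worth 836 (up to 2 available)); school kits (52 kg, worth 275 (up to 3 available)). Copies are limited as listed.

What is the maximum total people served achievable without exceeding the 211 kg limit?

1762

Filling by ratio: oral rehydration salts + water purification tabs + 2×cooking oil for 1744, with 10 kg left unused.
Dropping water purification tabs frees 8 kg; slotting in oral rehydration salts (15 kg) lifts the total to 1762 at 208 kg.
Every other selection either busts 211 kg or exceeds an availability limit or fails to beat 1762.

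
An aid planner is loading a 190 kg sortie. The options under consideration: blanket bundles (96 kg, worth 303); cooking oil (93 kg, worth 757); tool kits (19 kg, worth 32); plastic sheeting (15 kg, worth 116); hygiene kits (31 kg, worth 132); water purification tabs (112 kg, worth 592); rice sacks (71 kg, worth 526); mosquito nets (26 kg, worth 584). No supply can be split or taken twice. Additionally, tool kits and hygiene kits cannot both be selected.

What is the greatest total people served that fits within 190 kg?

Cooking oil + rice sacks + mosquito nets uses 190 of the 190 kg and totals 1867.
An exhaustive check of the 256 subsets confirms 1867.

1867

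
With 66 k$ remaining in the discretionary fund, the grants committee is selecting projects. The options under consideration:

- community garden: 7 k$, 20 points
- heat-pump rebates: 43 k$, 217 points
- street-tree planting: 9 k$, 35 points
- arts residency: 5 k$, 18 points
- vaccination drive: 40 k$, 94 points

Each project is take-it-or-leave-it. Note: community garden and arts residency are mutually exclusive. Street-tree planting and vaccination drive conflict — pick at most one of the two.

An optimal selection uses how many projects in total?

Optimal total is 272.
For example community garden + heat-pump rebates + street-tree planting achieves it, using 59 k$.
Any selection reaching 272 contains exactly 3 projects.

3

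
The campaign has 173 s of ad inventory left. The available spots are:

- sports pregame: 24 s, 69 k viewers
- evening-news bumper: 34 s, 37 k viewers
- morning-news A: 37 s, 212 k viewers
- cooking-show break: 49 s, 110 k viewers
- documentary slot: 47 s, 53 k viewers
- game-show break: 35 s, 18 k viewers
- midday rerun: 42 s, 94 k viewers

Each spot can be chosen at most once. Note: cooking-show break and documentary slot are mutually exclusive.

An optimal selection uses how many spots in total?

Best achievable expected reach is 485.
sports pregame + morning-news A + cooking-show break + midday rerun hits 485 at 152 s.
Every optimal selection uses 4 spots.

4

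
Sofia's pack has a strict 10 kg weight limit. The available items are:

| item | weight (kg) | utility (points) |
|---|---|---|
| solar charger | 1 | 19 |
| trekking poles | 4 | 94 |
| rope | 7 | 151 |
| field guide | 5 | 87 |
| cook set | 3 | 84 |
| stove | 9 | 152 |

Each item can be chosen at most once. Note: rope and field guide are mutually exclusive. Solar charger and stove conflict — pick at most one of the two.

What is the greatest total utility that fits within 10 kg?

The ratio heuristic lands on solar charger + trekking poles + cook set (197) but leaves 2 kg idle.
Dropping solar charger and trekking poles frees 5 kg; slotting in rope (7 kg) lifts the total to 235 at 10 kg.
The closest alternative, solar charger + trekking poles + field guide, reaches only 200.

235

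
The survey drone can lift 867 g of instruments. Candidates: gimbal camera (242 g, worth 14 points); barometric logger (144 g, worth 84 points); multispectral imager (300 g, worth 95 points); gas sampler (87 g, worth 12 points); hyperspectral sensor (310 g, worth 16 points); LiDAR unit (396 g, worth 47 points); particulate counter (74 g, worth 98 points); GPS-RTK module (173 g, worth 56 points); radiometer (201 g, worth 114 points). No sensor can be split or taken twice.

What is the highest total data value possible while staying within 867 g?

403

By data value per g: particulate counter 1.32, barometric logger 0.58, radiometer 0.57, GPS-RTK module 0.32 lead.
Filling by ratio: barometric logger + gas sampler + particulate counter + GPS-RTK module + radiometer for 364, with 188 g left unused.
Dropping GPS-RTK module frees 173 g; slotting in multispectral imager (300 g) lifts the total to 403 at 806 g.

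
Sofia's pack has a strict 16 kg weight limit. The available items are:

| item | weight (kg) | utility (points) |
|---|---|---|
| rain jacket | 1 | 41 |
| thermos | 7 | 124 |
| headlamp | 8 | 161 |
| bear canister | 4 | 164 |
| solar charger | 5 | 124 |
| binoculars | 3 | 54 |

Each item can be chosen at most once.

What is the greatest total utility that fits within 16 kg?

The ratio heuristic lands on rain jacket + bear canister + solar charger + binoculars (383) but leaves 3 kg idle.
Dropping solar charger frees 5 kg; slotting in headlamp (8 kg) lifts the total to 420 at 16 kg.
Next best is thermos + bear canister + solar charger at 412 (16 kg) — short by 8.

420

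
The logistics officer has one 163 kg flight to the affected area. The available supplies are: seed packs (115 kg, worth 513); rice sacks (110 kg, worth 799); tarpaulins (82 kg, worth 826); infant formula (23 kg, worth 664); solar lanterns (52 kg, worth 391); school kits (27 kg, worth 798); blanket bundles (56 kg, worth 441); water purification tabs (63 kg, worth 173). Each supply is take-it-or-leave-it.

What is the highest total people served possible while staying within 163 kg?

A density-first pass picks tarpaulins + infant formula + school kits — 2288 at 132 kg.
The 82 kg tied up in tarpaulins is better spent on solar lanterns + blanket bundles — total rises to 2294 (158 kg).

2294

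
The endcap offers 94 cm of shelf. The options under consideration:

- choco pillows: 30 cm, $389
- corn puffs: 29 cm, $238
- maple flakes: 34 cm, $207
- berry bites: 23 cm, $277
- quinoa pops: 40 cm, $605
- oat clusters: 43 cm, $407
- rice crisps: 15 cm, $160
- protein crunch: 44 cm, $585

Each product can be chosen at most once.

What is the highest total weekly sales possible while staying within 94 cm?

1271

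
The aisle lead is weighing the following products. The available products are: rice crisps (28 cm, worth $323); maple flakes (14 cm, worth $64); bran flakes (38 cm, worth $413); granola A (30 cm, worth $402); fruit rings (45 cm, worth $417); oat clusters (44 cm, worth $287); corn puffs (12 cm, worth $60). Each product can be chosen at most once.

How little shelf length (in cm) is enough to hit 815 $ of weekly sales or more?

68

Minimise cm subject to total weekly sales ≥ 815.
bran flakes + granola A reaches 815 using 68 cm.
Below 68 cm the best achievable stays under 815.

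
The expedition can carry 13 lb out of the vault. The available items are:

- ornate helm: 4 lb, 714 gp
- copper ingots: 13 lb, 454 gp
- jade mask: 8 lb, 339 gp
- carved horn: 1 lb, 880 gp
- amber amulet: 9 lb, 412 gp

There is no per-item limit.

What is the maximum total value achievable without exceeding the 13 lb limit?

11440

By value per lb: carved horn 880.00, ornate helm 178.50, amber amulet 45.78 lead.
The ratio ordering already packs tightly: 13×carved horn, 13 lb, 11440.
No other feasible combination exceeds 11440.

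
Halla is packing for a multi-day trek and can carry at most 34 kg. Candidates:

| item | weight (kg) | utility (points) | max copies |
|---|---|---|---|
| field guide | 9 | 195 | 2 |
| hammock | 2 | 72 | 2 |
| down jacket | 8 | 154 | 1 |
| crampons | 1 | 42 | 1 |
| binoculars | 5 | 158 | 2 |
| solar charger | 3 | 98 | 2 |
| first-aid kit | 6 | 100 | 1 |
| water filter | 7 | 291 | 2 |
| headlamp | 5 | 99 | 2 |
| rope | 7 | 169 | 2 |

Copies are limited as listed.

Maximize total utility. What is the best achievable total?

Ranking by ratio (utility/kg): crampons 42.00, water filter 41.57, hammock 36.00.
Greedy by ratio would take 2×hammock + crampons + binoculars + 2×solar charger + 2×water filter: 30 kg used, total 1122.
Replace crampons with binoculars: the trade gains 116 net, giving 1238 at 34 kg.
Every other selection either busts 34 kg or exceeds an availability limit or fails to beat 1238.

1238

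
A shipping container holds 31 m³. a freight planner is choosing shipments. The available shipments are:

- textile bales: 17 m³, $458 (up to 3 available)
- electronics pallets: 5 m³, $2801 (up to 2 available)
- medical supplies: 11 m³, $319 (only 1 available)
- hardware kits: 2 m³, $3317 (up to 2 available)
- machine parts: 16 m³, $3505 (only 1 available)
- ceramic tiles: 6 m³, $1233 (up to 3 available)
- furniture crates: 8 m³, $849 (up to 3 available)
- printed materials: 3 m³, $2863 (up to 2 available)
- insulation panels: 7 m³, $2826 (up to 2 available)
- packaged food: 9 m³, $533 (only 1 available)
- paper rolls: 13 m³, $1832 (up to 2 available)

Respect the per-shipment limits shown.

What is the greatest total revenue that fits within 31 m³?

20813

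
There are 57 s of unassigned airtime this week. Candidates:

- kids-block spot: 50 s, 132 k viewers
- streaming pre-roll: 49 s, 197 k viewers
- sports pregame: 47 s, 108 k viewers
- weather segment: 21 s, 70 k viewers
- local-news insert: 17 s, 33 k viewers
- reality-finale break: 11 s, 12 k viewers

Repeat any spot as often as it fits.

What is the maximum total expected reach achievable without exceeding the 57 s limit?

The ratio ordering already packs tightly: streaming pre-roll, 49 s, 197.
No other feasible combination exceeds 197.

197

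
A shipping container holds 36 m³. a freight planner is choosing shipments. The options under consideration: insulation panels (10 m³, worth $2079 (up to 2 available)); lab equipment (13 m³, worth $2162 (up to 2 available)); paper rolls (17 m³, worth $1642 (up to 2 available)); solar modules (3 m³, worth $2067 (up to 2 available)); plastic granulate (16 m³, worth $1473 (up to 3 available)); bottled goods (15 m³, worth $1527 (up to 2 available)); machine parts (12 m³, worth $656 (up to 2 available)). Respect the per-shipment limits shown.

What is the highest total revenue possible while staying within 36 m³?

The ratio heuristic lands on 2×insulation panels + 2×solar modules (8292) but leaves 10 m³ idle.
The 20 m³ tied up in 2×insulation panels is better spent on 2×lab equipment — total rises to 8458 (32 m³).
That's the maximum — no swap from here does better than 8458.

8458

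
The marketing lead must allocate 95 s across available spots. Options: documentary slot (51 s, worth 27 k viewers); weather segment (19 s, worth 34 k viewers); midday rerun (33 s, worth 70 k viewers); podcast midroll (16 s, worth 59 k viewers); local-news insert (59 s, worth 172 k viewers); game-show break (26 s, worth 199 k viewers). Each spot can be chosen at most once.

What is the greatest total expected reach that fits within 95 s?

A density-first pass picks weather segment + midday rerun + podcast midroll + game-show break — 362 at 94 s.
The 68 s tied up in weather segment and midday rerun and podcast midroll is better spent on local-news insert — total rises to 371 (85 s).
Next best is weather segment + midday rerun + podcast midroll + game-show break at 362 (94 s) — short by 9.

371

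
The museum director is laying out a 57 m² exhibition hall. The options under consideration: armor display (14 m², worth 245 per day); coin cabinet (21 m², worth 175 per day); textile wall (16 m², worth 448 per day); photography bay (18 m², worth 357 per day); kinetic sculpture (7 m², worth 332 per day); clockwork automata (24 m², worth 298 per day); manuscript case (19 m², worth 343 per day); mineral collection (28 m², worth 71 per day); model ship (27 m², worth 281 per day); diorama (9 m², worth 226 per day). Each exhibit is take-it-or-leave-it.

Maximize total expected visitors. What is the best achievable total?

Ranking by ratio (expected visitors/m²): kinetic sculpture 47.43, textile wall 28.00, diorama 25.11.
Greedy by ratio would take textile wall + photography bay + kinetic sculpture + diorama: 50 m² used, total 1363.
Replace diorama with armor display: the trade gains 19 net, giving 1382 at 55 m².
The closest alternative, armor display + textile wall + kinetic sculpture + manuscript case, reaches only 1368.

1382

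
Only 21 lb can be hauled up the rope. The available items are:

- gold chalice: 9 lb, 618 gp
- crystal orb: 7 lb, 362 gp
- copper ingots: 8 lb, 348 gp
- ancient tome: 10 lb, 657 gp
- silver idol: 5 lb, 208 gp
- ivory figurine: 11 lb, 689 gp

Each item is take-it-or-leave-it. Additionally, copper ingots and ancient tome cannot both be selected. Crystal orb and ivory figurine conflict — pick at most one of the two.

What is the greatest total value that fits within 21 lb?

1346

Greedy by ratio would take gold chalice + ancient tome: 19 lb used, total 1275.
Dropping gold chalice frees 9 lb; slotting in ivory figurine (11 lb) lifts the total to 1346 at 21 lb.
That's the maximum — no feasible swap from here does better than 1346.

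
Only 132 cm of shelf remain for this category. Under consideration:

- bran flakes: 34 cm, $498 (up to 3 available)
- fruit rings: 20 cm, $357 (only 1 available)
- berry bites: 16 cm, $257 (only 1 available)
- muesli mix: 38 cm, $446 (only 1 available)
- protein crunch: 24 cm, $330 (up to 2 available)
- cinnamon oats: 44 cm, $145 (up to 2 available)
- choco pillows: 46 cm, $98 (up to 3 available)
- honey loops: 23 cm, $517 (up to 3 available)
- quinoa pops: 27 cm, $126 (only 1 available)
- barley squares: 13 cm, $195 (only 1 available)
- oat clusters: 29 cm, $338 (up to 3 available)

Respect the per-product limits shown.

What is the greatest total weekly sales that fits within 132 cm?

Filling by ratio: fruit rings + berry bites + 3×honey loops + barley squares for 2360, with 14 cm left unused.
The 20 cm tied up in fruit rings is better spent on bran flakes — total rises to 2501 (132 cm).

2501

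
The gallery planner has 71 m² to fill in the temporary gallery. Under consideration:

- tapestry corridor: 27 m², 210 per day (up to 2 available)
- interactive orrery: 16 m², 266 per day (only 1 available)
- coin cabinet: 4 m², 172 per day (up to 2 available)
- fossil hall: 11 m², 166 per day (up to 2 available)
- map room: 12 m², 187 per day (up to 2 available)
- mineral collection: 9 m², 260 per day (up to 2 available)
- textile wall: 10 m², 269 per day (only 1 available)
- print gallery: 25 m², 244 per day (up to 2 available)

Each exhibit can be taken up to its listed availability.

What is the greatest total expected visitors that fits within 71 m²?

1673

By expected visitors per m²: coin cabinet 43.00, mineral collection 28.89, textile wall 26.90, interactive orrery 16.62 lead.
Greedy by ratio would take interactive orrery + 2×coin cabinet + map room + 2×mineral collection + textile wall: 64 m² used, total 1586.
The 16 m² tied up in interactive orrery is better spent on fossil hall + map room — total rises to 1673 (71 m²).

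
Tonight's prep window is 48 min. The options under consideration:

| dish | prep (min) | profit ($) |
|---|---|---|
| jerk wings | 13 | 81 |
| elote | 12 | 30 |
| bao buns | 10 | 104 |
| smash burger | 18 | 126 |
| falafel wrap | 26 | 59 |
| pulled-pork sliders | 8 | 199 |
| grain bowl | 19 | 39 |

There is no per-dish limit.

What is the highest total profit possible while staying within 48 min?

1194

6×pulled-pork sliders uses 48 of the 48 min and totals 1194.
No other feasible combination exceeds 1194.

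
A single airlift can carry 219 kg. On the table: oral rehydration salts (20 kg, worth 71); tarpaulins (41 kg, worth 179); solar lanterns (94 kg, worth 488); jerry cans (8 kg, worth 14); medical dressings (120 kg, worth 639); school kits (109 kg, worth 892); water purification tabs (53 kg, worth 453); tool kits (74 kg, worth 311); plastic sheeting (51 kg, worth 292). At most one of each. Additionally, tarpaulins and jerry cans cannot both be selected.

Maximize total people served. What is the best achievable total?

1637

Ranking by ratio (people served/kg): water purification tabs 8.55, school kits 8.18, plastic sheeting 5.73, medical dressings 5.33.
Taking school kits + water purification tabs + plastic sheeting: 213 kg used, 1637 in people served.
Next best is tarpaulins + school kits + water purification tabs at 1524 (203 kg) — short by 113.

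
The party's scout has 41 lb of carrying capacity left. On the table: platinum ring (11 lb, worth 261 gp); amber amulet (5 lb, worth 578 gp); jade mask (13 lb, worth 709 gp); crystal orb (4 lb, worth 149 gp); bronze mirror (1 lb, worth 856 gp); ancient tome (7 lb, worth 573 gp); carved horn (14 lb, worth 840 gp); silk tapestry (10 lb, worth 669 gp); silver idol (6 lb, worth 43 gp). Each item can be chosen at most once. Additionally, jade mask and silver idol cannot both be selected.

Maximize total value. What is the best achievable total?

3665

Amber amulet + crystal orb + bronze mirror + ancient tome + carved horn + silk tapestry uses 41 of the 41 lb and totals 3665.
Runner-up amber amulet + jade mask + bronze mirror + ancient tome + carved horn tops out at 3556.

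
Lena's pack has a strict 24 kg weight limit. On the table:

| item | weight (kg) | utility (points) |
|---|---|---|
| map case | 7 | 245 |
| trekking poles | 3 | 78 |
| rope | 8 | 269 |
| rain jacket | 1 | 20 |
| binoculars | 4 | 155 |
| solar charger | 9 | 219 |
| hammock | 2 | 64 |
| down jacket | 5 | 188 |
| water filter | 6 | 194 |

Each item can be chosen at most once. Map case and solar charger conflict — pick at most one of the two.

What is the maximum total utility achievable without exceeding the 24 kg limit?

By utility per kg: binoculars 38.75, down jacket 37.60, map case 35.00 lead.
Map case + rope + binoculars + down jacket uses 24 of the 24 kg and totals 857.
That's the maximum — no feasible swap from here does better than 857.

857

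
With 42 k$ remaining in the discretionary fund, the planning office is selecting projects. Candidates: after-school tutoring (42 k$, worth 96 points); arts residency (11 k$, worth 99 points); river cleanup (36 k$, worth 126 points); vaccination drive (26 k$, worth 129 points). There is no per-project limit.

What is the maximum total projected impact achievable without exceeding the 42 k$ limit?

Density check — arts residency 9.00, vaccination drive 4.96, river cleanup 3.50 are the best per k$.
3×arts residency uses 33 of the 42 k$ and totals 297.
Every other selection either busts 42 k$ or fails to beat 297.

297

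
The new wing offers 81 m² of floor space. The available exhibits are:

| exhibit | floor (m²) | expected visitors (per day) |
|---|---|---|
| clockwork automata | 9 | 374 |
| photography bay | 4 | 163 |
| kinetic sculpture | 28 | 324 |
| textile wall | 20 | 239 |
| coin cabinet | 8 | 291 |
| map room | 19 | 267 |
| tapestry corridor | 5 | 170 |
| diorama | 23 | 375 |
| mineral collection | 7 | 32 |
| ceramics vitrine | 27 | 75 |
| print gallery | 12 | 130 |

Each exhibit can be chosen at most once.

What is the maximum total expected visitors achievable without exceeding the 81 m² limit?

Best packing: clockwork automata + photography bay + coin cabinet + map room + tapestry corridor + diorama + print gallery — 80 m², 1770 total.
That's the maximum — no swap from here does better than 1770.

1770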